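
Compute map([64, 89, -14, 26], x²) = [4096, 7921, 196, 676]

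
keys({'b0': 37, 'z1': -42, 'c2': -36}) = ['b0', 'z1', 'c2']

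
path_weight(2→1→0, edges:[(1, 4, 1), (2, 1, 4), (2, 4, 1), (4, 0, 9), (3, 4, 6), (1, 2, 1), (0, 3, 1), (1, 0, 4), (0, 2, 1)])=8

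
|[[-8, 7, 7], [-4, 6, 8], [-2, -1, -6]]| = (1)*(-8)*det([[6, 8], [-1, -6]]) + (-1)*(7)*det([[-4, 8], [-2, -6]]) + (1)*(7)*det([[-4, 6], [-2, -1]])
= 224 + -280 + 112
= 56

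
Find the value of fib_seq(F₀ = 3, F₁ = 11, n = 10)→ F_2 = F_1 + F_0 = 14
F_3 = F_2 + F_1 = 25
F_4 = F_3 + F_2 = 39
...
= [3, 11, 14, 25, 39, 64, 103, 167, 270, 437]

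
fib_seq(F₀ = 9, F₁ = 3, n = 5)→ F_2 = F_1 + F_0 = 12
F_3 = F_2 + F_1 = 15
F_4 = F_3 + F_2 = 27
= [9, 3, 12, 15, 27]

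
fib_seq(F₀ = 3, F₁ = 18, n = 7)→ [3, 18, 21, 39, 60, 99, 159]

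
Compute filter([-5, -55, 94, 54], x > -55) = keep x where x > -55: -5✓, -55✗, 94✓, 54✓
= [-5, 94, 54]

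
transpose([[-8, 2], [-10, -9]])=[[-8, -10], [2, -9]]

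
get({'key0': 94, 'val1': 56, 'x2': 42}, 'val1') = 56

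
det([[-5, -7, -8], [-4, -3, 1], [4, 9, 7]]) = (1)*(-5)*det([[-3, 1], [9, 7]]) + (-1)*(-7)*det([[-4, 1], [4, 7]]) + (1)*(-8)*det([[-4, -3], [4, 9]])
= 150 + -224 + 192
= 118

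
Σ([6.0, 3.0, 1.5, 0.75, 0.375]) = 11.625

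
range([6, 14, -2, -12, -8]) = 26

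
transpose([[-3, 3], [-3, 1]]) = [[-3, -3], [3, 1]]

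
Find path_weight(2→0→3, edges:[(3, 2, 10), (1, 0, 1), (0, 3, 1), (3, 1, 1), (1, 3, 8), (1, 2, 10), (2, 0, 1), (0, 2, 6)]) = 2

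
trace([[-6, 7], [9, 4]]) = diagonal: (-6) + 4
= -2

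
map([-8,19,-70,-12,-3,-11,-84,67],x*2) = [-16, 38, -140, -24, -6, -22, -168, 134]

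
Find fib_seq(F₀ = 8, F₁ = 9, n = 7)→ [8, 9, 17, 26, 43, 69, 112]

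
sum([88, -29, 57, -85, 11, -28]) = 88 + (-29) + 57 + (-85) + 11 + (-28)
= 14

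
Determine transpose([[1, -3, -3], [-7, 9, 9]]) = [[1, -7], [-3, 9], [-3, 9]]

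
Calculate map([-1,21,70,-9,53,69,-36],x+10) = [9, 31, 80, 1, 63, 79, -26]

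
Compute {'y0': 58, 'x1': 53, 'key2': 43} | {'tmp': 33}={'y0': 58, 'x1': 53, 'key2': 43, 'tmp': 33}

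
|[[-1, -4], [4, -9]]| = (-1)*(-9) - (-4)*(4)
= 25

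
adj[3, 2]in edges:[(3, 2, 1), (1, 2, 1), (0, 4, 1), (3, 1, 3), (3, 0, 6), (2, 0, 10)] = 1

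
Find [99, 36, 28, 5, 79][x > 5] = [99, 36, 28, 79]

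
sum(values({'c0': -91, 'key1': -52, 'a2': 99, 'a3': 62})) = (-91) + (-52) + 99 + 62
= 18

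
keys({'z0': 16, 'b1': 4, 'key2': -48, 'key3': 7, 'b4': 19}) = ['z0', 'b1', 'key2', 'key3', 'b4']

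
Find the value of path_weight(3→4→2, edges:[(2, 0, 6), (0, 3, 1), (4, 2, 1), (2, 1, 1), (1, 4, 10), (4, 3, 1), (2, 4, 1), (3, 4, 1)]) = 2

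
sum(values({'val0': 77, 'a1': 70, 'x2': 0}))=77 + 70 + 0
= 147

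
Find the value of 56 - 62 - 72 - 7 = -85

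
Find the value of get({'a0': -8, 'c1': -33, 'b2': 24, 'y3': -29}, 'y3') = -29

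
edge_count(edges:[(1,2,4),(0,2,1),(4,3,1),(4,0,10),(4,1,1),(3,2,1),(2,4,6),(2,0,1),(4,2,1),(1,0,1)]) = 10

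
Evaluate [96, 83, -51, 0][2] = -51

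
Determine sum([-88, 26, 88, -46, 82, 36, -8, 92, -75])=107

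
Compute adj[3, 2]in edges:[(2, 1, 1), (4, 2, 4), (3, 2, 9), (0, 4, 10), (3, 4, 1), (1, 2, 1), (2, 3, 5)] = 9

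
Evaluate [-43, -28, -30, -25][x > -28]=keep x where x > -28: -43✗, -28✗, -30✗, -25✓
= [-25]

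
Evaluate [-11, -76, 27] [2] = 27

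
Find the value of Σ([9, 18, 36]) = 63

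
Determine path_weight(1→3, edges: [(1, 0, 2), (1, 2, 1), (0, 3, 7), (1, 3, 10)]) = w(1→3)=10
= 10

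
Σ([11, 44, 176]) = 231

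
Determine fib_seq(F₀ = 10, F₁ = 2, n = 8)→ [10, 2, 12, 14, 26, 40, 66, 106]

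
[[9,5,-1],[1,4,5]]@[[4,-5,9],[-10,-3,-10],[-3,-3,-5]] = [[-11, -57, 36], [-51, -32, -56]]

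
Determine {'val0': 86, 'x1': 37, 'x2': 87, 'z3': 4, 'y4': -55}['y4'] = -55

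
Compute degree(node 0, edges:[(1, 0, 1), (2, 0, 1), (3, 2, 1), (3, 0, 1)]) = 3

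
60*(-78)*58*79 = -21443760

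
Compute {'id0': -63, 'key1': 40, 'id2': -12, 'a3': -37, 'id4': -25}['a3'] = -37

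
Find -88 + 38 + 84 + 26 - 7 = 53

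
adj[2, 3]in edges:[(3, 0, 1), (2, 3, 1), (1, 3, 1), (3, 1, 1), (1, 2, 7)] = 1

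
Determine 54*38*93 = 190836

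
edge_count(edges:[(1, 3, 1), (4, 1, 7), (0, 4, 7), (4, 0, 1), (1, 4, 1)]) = 5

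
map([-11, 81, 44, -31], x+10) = -11+10=-1, 81+10=91, 44+10=54, -31+10=-21
= [-1, 91, 54, -21]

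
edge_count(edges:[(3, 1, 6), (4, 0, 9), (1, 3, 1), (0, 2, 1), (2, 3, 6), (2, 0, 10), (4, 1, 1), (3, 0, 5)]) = 8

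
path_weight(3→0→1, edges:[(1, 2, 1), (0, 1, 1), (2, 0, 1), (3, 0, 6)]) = w(3→0)=6 + w(0→1)=1
= 7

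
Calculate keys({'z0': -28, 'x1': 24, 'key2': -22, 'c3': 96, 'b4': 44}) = ['z0', 'x1', 'key2', 'c3', 'b4']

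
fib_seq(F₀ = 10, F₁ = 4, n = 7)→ F_2 = F_1 + F_0 = 14
F_3 = F_2 + F_1 = 18
F_4 = F_3 + F_2 = 32
...
= [10, 4, 14, 18, 32, 50, 82]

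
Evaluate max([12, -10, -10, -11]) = 12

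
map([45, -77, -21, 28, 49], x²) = [2025, 5929, 441, 784, 2401]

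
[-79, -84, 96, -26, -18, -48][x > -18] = keep x where x > -18: -79✗, -84✗, 96✓, -26✗, -18✗, -48✗
= [96]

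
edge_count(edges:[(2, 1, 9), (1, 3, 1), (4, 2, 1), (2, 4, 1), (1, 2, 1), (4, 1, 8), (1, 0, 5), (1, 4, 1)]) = 8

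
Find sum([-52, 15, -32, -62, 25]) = -106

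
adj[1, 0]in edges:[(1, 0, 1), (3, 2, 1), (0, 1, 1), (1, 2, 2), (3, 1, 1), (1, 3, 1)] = 1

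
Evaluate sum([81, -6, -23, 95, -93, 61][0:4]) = 147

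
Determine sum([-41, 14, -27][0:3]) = -54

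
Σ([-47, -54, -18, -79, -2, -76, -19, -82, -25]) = -402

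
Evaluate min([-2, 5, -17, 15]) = -17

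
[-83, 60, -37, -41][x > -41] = keep x where x > -41: -83✗, 60✓, -37✓, -41✗
= [60, -37]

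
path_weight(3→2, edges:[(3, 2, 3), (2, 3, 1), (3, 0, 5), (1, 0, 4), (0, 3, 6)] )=w(3→2)=3
= 3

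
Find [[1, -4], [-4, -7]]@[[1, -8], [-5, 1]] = [[21, -12], [31, 25]]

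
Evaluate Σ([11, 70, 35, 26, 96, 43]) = 11 + 70 + 35 + 26 + 96 + 43
= 281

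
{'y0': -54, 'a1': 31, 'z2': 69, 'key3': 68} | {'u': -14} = {'y0': -54, 'a1': 31, 'z2': 69, 'key3': 68, 'u': -14}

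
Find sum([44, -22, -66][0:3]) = -44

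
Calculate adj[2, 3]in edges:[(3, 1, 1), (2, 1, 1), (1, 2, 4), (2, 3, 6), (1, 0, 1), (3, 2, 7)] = 6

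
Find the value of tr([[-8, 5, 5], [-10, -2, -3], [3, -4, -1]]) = diagonal: (-8) + (-2) + (-1)
= -11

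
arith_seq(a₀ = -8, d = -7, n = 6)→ a_0 = -8 + 0*-7 = -8
a_1 = -8 + 1*-7 = -15
a_2 = -8 + 2*-7 = -22
...
= [-8, -15, -22, -29, -36, -43]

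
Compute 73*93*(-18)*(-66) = 8065332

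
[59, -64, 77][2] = 77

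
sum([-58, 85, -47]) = -20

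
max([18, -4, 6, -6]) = 18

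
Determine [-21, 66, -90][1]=66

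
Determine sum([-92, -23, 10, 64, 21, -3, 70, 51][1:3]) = slice → [-23, 10]
(-23) + 10
= -13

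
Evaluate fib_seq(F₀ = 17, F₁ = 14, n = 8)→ [17, 14, 31, 45, 76, 121, 197, 318]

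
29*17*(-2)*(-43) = 42398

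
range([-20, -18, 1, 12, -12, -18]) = 32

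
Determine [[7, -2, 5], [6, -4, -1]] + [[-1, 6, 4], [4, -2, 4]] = [[6, 4, 9], [10, -6, 3]]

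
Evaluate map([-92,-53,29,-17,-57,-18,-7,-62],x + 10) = -92+10=-82, -53+10=-43, 29+10=39, -17+10=-7, -57+10=-47, -18+10=-8, -7+10=3, -62+10=-52
= [-82, -43, 39, -7, -47, -8, 3, -52]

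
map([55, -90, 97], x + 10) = 55+10=65, -90+10=-80, 97+10=107
= [65, -80, 107]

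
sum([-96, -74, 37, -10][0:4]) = slice → [-96, -74, 37, -10]
(-96) + (-74) + 37 + (-10)
= -143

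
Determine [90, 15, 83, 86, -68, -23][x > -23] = [90, 15, 83, 86]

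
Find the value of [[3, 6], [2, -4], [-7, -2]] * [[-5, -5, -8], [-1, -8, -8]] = [[-21, -63, -72], [-6, 22, 16], [37, 51, 72]]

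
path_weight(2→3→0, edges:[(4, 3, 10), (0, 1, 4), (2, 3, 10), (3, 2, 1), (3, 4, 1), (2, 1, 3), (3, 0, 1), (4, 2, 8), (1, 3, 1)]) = w(2→3)=10 + w(3→0)=1
= 11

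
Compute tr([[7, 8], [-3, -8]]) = -1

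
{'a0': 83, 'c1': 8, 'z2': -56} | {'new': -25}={'a0': 83, 'c1': 8, 'z2': -56, 'new': -25}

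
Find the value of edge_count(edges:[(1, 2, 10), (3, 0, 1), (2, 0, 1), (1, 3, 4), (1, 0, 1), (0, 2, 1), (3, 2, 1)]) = 7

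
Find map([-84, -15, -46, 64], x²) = (-84)²=7056, (-15)²=225, (-46)²=2116, (64)²=4096
= [7056, 225, 2116, 4096]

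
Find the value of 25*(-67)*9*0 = 0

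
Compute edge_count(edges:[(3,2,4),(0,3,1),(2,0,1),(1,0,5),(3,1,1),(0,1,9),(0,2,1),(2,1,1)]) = 8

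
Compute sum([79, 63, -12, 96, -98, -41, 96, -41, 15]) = 157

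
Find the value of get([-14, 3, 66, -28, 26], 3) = -28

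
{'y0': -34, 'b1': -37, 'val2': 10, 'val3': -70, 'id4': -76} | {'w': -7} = {'y0': -34, 'b1': -37, 'val2': 10, 'val3': -70, 'id4': -76, 'w': -7}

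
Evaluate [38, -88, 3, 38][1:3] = [-88, 3]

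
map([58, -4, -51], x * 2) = 58*2=116, -4*2=-8, -51*2=-102
= [116, -8, -102]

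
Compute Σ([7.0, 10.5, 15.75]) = 33.25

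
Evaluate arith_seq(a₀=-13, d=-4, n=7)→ a_0 = -13 + 0*-4 = -13
a_1 = -13 + 1*-4 = -17
a_2 = -13 + 2*-4 = -21
...
= [-13, -17, -21, -25, -29, -33, -37]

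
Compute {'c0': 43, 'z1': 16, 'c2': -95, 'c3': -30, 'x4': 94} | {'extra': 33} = {'c0': 43, 'z1': 16, 'c2': -95, 'c3': -30, 'x4': 94, 'extra': 33}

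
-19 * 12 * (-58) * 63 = 833112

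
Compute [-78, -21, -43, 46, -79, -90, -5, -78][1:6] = [-21, -43, 46, -79, -90]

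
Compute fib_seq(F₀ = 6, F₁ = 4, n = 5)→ [6, 4, 10, 14, 24]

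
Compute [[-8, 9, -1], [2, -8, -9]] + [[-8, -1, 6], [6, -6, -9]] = [[-16, 8, 5], [8, -14, -18]]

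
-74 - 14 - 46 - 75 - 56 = -265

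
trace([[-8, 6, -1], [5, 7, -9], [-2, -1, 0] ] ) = -1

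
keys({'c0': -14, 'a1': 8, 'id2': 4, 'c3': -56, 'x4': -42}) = ['c0', 'a1', 'id2', 'c3', 'x4']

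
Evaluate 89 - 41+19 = 67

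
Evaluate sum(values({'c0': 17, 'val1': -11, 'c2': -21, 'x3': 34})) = 17 + (-11) + (-21) + 34
= 19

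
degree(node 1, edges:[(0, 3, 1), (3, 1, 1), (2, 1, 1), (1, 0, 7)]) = incident: (3,1), (2,1), (1,0)
= 3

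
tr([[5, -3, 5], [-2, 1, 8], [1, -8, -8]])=diagonal: 5 + 1 + (-8)
= -2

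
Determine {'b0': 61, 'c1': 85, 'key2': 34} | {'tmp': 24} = {'b0': 61, 'c1': 85, 'key2': 34, 'tmp': 24}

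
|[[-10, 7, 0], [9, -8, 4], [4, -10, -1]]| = -305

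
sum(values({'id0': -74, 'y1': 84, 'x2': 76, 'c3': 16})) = (-74) + 84 + 76 + 16
= 102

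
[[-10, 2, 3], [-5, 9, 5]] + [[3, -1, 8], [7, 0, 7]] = [[-7, 1, 11], [2, 9, 12]]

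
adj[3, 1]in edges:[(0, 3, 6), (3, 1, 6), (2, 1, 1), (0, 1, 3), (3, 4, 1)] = 6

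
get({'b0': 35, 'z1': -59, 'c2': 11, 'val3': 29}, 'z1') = -59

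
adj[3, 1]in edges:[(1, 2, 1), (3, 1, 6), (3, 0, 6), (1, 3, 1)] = 6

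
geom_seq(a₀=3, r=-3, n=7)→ a_0 = 3*(-3)^0 = 3
a_1 = 3*(-3)^1 = -9
a_2 = 3*(-3)^2 = 27
...
= [3, -9, 27, -81, 243, -729, 2187]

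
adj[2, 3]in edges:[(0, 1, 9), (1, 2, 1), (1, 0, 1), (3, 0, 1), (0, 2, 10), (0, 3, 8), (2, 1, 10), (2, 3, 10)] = 10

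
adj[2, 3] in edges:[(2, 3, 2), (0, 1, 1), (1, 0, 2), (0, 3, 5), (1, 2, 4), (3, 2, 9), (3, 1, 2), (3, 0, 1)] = 2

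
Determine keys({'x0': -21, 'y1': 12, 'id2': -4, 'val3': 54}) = ['x0', 'y1', 'id2', 'val3']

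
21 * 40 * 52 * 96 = 4193280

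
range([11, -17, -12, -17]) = 28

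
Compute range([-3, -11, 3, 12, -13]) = 25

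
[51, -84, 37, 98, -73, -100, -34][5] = -100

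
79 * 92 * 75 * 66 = 35976600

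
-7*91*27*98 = -1685502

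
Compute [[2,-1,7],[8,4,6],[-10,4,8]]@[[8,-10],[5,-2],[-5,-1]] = C[0][0] = (2)*(8) + (-1)*(5) + (7)*(-5) = -24
C[0][1] = (2)*(-10) + (-1)*(-2) + (7)*(-1) = -25
C[1][0] = (8)*(8) + (4)*(5) + (6)*(-5) = 54
C[1][1] = (8)*(-10) + (4)*(-2) + (6)*(-1) = -94
C[2][0] = (-10)*(8) + (4)*(5) + (8)*(-5) = -100
C[2][1] = (-10)*(-10) + (4)*(-2) + (8)*(-1) = 84
= [[-24, -25], [54, -94], [-100, 84]]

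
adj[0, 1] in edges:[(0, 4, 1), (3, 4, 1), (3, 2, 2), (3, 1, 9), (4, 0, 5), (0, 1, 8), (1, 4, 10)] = 8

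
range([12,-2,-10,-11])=23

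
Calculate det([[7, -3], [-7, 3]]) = (7)*(3) - (-3)*(-7)
= 0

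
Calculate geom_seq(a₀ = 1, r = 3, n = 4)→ [1, 3, 9, 27]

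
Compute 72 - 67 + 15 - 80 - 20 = -80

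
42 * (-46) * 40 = -77280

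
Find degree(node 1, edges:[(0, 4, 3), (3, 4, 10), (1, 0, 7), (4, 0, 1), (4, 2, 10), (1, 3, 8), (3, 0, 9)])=2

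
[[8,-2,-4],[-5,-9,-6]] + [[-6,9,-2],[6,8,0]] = [[2, 7, -6], [1, -1, -6]]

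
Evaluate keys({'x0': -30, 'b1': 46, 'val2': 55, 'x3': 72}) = ['x0', 'b1', 'val2', 'x3']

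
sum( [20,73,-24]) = 20 + 73 + (-24)
= 69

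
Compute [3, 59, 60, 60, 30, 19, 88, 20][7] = 20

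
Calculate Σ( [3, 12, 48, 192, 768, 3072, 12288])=16383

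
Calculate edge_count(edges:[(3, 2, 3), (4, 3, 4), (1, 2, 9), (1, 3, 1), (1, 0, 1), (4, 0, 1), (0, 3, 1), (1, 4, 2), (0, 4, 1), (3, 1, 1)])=10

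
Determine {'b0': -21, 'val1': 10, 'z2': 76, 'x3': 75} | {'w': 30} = {'b0': -21, 'val1': 10, 'z2': 76, 'x3': 75, 'w': 30}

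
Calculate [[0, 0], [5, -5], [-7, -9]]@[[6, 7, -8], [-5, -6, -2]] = [[0, 0, 0], [55, 65, -30], [3, 5, 74]]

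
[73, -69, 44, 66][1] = -69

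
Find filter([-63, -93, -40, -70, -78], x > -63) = [-40]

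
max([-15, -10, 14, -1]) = 14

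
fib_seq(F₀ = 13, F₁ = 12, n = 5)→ [13, 12, 25, 37, 62]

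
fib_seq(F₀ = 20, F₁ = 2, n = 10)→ F_2 = F_1 + F_0 = 22
F_3 = F_2 + F_1 = 24
F_4 = F_3 + F_2 = 46
...
= [20, 2, 22, 24, 46, 70, 116, 186, 302, 488]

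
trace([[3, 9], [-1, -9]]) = -6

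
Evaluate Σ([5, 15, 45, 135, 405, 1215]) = 5 + 15 + 45 + 135 + 405 + 1215
= 1820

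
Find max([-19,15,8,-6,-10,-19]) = 15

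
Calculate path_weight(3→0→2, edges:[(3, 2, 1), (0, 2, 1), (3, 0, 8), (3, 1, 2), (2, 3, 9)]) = 9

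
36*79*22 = 62568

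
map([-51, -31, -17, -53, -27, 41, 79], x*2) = -51*2=-102, -31*2=-62, -17*2=-34, -53*2=-106, -27*2=-54, 41*2=82, 79*2=158
= [-102, -62, -34, -106, -54, 82, 158]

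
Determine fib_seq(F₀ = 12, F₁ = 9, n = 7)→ [12, 9, 21, 30, 51, 81, 132]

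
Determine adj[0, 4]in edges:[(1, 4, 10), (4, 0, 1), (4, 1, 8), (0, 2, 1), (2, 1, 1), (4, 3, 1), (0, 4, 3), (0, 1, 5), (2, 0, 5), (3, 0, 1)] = 3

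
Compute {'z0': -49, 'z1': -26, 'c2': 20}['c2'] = 20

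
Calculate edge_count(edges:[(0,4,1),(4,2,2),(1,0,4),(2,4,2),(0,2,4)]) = 5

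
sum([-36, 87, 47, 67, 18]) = 183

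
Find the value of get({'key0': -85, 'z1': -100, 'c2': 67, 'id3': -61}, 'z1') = -100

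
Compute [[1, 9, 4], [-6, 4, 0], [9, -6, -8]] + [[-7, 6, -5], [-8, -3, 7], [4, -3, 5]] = [[-6, 15, -1], [-14, 1, 7], [13, -9, -3]]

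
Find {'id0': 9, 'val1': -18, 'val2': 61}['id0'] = 9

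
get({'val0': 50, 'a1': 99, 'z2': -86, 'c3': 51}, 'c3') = 51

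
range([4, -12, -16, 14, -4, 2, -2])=30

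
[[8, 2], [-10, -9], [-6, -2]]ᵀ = [[8, -10, -6], [2, -9, -2]]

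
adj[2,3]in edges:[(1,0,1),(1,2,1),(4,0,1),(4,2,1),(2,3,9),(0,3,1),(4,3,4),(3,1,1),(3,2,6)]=9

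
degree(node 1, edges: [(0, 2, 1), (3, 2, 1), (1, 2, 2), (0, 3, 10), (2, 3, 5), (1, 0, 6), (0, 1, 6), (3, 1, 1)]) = incident: (1,2), (1,0), (0,1), (3,1)
= 4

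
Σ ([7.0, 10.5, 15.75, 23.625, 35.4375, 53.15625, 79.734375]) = 225.203125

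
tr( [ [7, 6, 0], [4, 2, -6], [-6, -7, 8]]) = 17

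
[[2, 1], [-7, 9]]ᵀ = [[2, -7], [1, 9]]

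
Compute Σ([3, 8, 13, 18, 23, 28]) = 93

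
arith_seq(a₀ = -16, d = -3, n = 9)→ a_0 = -16 + 0*-3 = -16
a_1 = -16 + 1*-3 = -19
a_2 = -16 + 2*-3 = -22
...
= [-16, -19, -22, -25, -28, -31, -34, -37, -40]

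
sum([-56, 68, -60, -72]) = -120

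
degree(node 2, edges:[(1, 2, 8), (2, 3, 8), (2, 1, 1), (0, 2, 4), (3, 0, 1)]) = 4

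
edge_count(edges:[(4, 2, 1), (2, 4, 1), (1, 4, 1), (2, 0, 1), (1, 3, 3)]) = 5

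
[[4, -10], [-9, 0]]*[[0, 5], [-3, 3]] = [[30, -10], [0, -45]]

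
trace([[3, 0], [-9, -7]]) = diagonal: 3 + (-7)
= -4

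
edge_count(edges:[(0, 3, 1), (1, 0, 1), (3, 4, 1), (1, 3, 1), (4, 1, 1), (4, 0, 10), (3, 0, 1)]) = 7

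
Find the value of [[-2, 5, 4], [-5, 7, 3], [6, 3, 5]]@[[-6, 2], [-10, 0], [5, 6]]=C[0][0] = (-2)*(-6) + (5)*(-10) + (4)*(5) = -18
C[0][1] = (-2)*(2) + (5)*(0) + (4)*(6) = 20
C[1][0] = (-5)*(-6) + (7)*(-10) + (3)*(5) = -25
C[1][1] = (-5)*(2) + (7)*(0) + (3)*(6) = 8
C[2][0] = (6)*(-6) + (3)*(-10) + (5)*(5) = -41
C[2][1] = (6)*(2) + (3)*(0) + (5)*(6) = 42
= [[-18, 20], [-25, 8], [-41, 42]]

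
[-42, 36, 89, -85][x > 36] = [89]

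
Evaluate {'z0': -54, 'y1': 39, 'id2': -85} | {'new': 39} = {'z0': -54, 'y1': 39, 'id2': -85, 'new': 39}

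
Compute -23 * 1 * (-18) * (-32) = -13248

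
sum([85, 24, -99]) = 10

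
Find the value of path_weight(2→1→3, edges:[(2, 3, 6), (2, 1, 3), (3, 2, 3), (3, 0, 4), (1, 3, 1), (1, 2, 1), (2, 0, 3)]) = 4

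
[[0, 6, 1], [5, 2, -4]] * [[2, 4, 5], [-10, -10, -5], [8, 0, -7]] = C[0][0] = (0)*(2) + (6)*(-10) + (1)*(8) = -52
C[0][1] = (0)*(4) + (6)*(-10) + (1)*(0) = -60
C[0][2] = (0)*(5) + (6)*(-5) + (1)*(-7) = -37
C[1][0] = (5)*(2) + (2)*(-10) + (-4)*(8) = -42
C[1][1] = (5)*(4) + (2)*(-10) + (-4)*(0) = 0
C[1][2] = (5)*(5) + (2)*(-5) + (-4)*(-7) = 43
= [[-52, -60, -37], [-42, 0, 43]]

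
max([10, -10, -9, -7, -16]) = 10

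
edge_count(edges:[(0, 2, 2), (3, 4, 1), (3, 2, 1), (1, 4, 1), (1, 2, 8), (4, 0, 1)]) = 6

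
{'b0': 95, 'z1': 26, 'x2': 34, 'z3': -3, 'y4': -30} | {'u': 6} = {'b0': 95, 'z1': 26, 'x2': 34, 'z3': -3, 'y4': -30, 'u': 6}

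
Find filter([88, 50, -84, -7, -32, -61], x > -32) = [88, 50, -7]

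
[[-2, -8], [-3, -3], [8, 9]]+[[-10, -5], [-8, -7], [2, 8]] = [[-12, -13], [-11, -10], [10, 17]]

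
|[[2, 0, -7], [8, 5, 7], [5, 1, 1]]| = (1)*(2)*det([[5, 7], [1, 1]]) + (-1)*(0)*det([[8, 7], [5, 1]]) + (1)*(-7)*det([[8, 5], [5, 1]])
= -4 + 0 + 119
= 115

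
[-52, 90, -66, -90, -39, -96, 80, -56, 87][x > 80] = [90, 87]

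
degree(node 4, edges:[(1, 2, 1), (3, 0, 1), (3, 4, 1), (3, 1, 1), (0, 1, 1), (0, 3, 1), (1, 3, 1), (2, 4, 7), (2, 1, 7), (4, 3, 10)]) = 3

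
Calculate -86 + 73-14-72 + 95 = -4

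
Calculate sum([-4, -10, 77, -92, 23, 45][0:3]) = 63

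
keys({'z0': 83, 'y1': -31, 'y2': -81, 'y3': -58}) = ['z0', 'y1', 'y2', 'y3']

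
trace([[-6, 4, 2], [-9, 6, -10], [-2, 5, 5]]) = diagonal: (-6) + 6 + 5
= 5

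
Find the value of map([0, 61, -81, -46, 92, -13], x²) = [0, 3721, 6561, 2116, 8464, 169]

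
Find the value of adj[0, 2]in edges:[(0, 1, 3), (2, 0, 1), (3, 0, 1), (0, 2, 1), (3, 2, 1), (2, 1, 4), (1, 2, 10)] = 1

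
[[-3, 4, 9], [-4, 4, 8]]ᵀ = [[-3, -4], [4, 4], [9, 8]]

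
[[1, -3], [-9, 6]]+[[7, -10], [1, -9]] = [[8, -13], [-8, -3]]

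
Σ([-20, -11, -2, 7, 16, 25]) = (-20) + (-11) + (-2) + 7 + 16 + 25
= 15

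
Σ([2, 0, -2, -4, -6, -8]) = -18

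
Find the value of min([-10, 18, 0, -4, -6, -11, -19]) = -19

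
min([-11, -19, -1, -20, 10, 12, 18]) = -20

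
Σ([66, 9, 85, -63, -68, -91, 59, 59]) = 56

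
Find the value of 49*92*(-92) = -414736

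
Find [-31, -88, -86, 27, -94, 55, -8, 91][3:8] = [27, -94, 55, -8, 91]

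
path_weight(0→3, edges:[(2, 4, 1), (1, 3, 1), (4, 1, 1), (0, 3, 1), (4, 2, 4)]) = 1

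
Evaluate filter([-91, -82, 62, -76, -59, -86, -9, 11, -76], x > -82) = keep x where x > -82: -91✗, -82✗, 62✓, -76✓, -59✓, -86✗, -9✓, 11✓, -76✓
= [62, -76, -59, -9, 11, -76]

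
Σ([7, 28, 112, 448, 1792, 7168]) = 9555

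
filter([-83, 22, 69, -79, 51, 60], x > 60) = keep x where x > 60: -83✗, 22✗, 69✓, -79✗, 51✗, 60✗
= [69]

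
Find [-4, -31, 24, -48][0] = -4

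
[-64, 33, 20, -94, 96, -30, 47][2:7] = [20, -94, 96, -30, 47]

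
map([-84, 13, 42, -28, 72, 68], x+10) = -84+10=-74, 13+10=23, 42+10=52, -28+10=-18, 72+10=82, 68+10=78
= [-74, 23, 52, -18, 82, 78]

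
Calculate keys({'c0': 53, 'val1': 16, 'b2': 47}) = ['c0', 'val1', 'b2']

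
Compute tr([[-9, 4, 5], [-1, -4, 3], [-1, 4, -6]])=-19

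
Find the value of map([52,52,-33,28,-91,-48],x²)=(52)²=2704, (52)²=2704, (-33)²=1089, (28)²=784, (-91)²=8281, (-48)²=2304
= [2704, 2704, 1089, 784, 8281, 2304]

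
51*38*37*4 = 286824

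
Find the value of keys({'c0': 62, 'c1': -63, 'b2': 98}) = ['c0', 'c1', 'b2']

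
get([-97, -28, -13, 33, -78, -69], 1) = -28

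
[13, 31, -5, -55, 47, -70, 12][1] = 31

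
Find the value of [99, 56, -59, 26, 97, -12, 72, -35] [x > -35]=keep x where x > -35: 99✓, 56✓, -59✗, 26✓, 97✓, -12✓, 72✓, -35✗
= [99, 56, 26, 97, -12, 72]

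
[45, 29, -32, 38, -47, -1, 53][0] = 45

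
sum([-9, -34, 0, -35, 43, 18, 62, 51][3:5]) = 8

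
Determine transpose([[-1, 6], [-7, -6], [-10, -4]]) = [[-1, -7, -10], [6, -6, -4]]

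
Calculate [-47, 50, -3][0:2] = [-47, 50]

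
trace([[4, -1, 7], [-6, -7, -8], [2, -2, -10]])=diagonal: 4 + (-7) + (-10)
= -13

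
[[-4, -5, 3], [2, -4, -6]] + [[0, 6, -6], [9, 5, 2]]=[[-4, 1, -3], [11, 1, -4]]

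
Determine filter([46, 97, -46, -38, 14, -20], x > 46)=keep x where x > 46: 46✗, 97✓, -46✗, -38✗, 14✗, -20✗
= [97]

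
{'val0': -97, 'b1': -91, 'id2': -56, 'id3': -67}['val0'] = -97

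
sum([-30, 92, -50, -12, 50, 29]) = (-30) + 92 + (-50) + (-12) + 50 + 29
= 79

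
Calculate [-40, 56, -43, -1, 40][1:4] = [56, -43, -1]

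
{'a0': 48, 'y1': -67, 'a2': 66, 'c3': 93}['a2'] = 66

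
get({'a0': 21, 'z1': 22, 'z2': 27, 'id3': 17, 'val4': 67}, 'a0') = 21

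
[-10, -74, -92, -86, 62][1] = -74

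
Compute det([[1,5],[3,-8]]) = -23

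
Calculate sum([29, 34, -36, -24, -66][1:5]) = slice → [34, -36, -24, -66]
34 + (-36) + (-24) + (-66)
= -92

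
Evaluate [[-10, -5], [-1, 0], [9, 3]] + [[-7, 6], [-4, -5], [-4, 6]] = [[-17, 1], [-5, -5], [5, 9]]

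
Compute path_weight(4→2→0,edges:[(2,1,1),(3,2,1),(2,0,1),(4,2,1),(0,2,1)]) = w(4→2)=1 + w(2→0)=1
= 2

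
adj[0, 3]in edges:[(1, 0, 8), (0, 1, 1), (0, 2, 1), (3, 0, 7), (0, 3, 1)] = 1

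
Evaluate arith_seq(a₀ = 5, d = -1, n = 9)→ [5, 4, 3, 2, 1, 0, -1, -2, -3]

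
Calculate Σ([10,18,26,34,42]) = 10 + 18 + 26 + 34 + 42
= 130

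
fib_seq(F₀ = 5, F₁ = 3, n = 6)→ F_2 = F_1 + F_0 = 8
F_3 = F_2 + F_1 = 11
F_4 = F_3 + F_2 = 19
...
= [5, 3, 8, 11, 19, 30]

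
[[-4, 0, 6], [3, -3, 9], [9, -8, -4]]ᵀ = [[-4, 3, 9], [0, -3, -8], [6, 9, -4]]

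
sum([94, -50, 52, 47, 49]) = 94 + (-50) + 52 + 47 + 49
= 192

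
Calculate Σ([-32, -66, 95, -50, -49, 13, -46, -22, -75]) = -232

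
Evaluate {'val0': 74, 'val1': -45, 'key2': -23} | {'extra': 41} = {'val0': 74, 'val1': -45, 'key2': -23, 'extra': 41}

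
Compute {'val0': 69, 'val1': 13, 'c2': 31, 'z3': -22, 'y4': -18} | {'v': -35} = {'val0': 69, 'val1': 13, 'c2': 31, 'z3': -22, 'y4': -18, 'v': -35}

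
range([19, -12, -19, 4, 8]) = 38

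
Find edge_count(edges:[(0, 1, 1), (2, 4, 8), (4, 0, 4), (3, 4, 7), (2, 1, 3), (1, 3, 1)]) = 6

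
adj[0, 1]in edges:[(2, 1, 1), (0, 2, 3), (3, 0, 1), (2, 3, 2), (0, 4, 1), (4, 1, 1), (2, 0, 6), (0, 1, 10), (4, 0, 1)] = 10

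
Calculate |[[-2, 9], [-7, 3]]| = (-2)*(3) - (9)*(-7)
= 57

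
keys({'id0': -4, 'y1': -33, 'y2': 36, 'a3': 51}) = ['id0', 'y1', 'y2', 'a3']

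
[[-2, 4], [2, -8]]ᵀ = [[-2, 2], [4, -8]]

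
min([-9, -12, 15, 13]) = -12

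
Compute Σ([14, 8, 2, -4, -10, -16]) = 14 + 8 + 2 + (-4) + (-10) + (-16)
= -6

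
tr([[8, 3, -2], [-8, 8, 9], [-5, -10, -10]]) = diagonal: 8 + 8 + (-10)
= 6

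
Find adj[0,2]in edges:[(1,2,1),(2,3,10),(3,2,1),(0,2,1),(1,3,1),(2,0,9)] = 1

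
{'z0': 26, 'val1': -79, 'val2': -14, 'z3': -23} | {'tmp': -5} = {'z0': 26, 'val1': -79, 'val2': -14, 'z3': -23, 'tmp': -5}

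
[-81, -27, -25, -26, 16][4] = 16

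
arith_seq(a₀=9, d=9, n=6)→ [9, 18, 27, 36, 45, 54]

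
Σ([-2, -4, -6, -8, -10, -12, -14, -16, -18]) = (-2) + (-4) + (-6) + (-8) + (-10) + (-12) + (-14) + (-16) + (-18)
= -90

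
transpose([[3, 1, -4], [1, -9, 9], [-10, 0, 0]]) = [[3, 1, -10], [1, -9, 0], [-4, 9, 0]]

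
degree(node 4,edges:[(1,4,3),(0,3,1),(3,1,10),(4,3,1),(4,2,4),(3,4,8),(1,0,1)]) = 4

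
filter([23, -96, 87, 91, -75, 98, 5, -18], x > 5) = keep x where x > 5: 23✓, -96✗, 87✓, 91✓, -75✗, 98✓, 5✗, -18✗
= [23, 87, 91, 98]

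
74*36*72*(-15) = -2877120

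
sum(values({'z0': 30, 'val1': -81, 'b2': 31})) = 30 + (-81) + 31
= -20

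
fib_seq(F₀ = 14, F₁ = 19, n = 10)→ [14, 19, 33, 52, 85, 137, 222, 359, 581, 940]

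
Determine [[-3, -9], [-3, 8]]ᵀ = [[-3, -3], [-9, 8]]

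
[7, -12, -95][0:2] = [7, -12]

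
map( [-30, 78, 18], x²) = [900, 6084, 324]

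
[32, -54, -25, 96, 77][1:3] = [-54, -25]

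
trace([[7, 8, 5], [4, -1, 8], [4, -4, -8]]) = diagonal: 7 + (-1) + (-8)
= -2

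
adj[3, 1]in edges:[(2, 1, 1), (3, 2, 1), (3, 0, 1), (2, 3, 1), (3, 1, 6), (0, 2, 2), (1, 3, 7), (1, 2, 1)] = 6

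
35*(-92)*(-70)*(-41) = -9241400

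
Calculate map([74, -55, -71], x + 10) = 74+10=84, -55+10=-45, -71+10=-61
= [84, -45, -61]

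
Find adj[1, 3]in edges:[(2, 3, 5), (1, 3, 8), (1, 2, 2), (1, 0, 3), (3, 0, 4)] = 8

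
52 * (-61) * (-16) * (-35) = -1776320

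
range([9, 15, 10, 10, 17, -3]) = 20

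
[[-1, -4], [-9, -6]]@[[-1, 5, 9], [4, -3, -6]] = C[0][0] = (-1)*(-1) + (-4)*(4) = -15
C[0][1] = (-1)*(5) + (-4)*(-3) = 7
C[0][2] = (-1)*(9) + (-4)*(-6) = 15
C[1][0] = (-9)*(-1) + (-6)*(4) = -15
C[1][1] = (-9)*(5) + (-6)*(-3) = -27
C[1][2] = (-9)*(9) + (-6)*(-6) = -45
= [[-15, 7, 15], [-15, -27, -45]]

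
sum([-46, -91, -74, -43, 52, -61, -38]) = -301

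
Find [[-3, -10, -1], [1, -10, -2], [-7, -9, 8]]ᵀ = [[-3, 1, -7], [-10, -10, -9], [-1, -2, 8]]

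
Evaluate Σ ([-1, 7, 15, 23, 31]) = 75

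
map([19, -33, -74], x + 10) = [29, -23, -64]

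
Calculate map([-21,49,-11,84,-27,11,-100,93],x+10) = [-11, 59, -1, 94, -17, 21, -90, 103]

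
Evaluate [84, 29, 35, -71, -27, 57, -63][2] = 35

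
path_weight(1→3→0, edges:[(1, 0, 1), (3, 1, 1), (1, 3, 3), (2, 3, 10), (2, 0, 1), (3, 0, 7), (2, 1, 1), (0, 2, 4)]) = w(1→3)=3 + w(3→0)=7
= 10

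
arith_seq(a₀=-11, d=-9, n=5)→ [-11, -20, -29, -38, -47]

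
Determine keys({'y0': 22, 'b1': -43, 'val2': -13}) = ['y0', 'b1', 'val2']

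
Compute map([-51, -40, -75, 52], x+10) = -51+10=-41, -40+10=-30, -75+10=-65, 52+10=62
= [-41, -30, -65, 62]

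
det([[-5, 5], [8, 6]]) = (-5)*(6) - (5)*(8)
= -70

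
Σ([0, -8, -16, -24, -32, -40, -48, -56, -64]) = -288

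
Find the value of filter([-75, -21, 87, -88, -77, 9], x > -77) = keep x where x > -77: -75✓, -21✓, 87✓, -88✗, -77✗, 9✓
= [-75, -21, 87, 9]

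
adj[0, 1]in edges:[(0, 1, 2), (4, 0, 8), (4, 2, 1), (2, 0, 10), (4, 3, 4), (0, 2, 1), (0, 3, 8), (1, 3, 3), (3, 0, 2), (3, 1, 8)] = 2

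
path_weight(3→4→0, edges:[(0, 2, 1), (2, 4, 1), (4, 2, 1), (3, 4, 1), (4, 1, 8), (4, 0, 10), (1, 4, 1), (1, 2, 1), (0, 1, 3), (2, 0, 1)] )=11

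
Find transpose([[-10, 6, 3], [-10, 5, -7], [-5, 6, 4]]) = [[-10, -10, -5], [6, 5, 6], [3, -7, 4]]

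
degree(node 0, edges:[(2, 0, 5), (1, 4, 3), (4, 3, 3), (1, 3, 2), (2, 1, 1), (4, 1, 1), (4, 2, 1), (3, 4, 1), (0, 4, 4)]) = incident: (2,0), (0,4)
= 2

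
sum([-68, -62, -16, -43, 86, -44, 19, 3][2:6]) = -17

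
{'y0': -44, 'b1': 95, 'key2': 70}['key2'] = 70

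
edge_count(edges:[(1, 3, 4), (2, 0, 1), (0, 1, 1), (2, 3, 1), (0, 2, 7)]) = 5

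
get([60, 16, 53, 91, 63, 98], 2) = 53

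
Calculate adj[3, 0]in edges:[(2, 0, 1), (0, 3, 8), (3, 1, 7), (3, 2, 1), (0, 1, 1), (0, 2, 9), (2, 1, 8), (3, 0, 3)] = 3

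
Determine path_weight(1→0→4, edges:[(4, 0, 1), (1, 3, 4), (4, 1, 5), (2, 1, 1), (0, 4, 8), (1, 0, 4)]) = w(1→0)=4 + w(0→4)=8
= 12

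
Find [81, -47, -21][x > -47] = keep x where x > -47: 81✓, -47✗, -21✓
= [81, -21]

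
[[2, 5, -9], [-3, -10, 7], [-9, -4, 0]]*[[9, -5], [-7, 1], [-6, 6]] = C[0][0] = (2)*(9) + (5)*(-7) + (-9)*(-6) = 37
C[0][1] = (2)*(-5) + (5)*(1) + (-9)*(6) = -59
C[1][0] = (-3)*(9) + (-10)*(-7) + (7)*(-6) = 1
C[1][1] = (-3)*(-5) + (-10)*(1) + (7)*(6) = 47
C[2][0] = (-9)*(9) + (-4)*(-7) + (0)*(-6) = -53
C[2][1] = (-9)*(-5) + (-4)*(1) + (0)*(6) = 41
= [[37, -59], [1, 47], [-53, 41]]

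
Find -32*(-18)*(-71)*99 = -4048704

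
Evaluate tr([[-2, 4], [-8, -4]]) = -6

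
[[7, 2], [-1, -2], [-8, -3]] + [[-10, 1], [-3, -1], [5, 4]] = [[-3, 3], [-4, -3], [-3, 1]]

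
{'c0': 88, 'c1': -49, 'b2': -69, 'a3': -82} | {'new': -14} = {'c0': 88, 'c1': -49, 'b2': -69, 'a3': -82, 'new': -14}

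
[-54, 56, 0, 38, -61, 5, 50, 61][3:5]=[38, -61]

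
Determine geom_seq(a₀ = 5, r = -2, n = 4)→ a_0 = 5*(-2)^0 = 5
a_1 = 5*(-2)^1 = -10
a_2 = 5*(-2)^2 = 20
...
= [5, -10, 20, -40]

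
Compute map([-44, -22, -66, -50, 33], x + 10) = -44+10=-34, -22+10=-12, -66+10=-56, -50+10=-40, 33+10=43
= [-34, -12, -56, -40, 43]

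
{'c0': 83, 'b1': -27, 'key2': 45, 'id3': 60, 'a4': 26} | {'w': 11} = {'c0': 83, 'b1': -27, 'key2': 45, 'id3': 60, 'a4': 26, 'w': 11}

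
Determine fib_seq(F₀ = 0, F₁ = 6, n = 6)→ [0, 6, 6, 12, 18, 30]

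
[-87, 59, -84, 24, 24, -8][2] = -84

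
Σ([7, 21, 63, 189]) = 280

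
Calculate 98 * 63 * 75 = 463050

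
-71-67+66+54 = -18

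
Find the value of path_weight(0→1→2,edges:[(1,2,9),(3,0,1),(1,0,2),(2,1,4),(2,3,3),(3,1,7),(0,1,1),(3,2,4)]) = 10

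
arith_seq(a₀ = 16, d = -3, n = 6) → [16, 13, 10, 7, 4, 1]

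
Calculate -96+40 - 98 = -154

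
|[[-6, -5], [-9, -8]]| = 3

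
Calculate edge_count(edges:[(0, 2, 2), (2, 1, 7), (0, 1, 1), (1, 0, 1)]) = 4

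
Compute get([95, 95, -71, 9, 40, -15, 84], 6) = 84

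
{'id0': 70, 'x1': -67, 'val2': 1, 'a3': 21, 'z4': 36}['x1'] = -67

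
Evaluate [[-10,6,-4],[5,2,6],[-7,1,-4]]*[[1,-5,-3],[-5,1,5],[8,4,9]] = C[0][0] = (-10)*(1) + (6)*(-5) + (-4)*(8) = -72
C[0][1] = (-10)*(-5) + (6)*(1) + (-4)*(4) = 40
C[0][2] = (-10)*(-3) + (6)*(5) + (-4)*(9) = 24
C[1][0] = (5)*(1) + (2)*(-5) + (6)*(8) = 43
C[1][1] = (5)*(-5) + (2)*(1) + (6)*(4) = 1
C[1][2] = (5)*(-3) + (2)*(5) + (6)*(9) = 49
... (3 more cells)
= [[-72, 40, 24], [43, 1, 49], [-44, 20, -10]]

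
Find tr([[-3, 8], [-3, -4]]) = diagonal: (-3) + (-4)
= -7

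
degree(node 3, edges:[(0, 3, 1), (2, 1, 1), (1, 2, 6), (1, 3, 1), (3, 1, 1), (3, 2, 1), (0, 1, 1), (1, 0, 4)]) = 4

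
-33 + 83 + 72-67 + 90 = 145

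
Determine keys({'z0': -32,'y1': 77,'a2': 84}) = ['z0', 'y1', 'a2']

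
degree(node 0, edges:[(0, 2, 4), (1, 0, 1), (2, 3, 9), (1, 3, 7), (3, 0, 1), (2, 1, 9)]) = incident: (0,2), (1,0), (3,0)
= 3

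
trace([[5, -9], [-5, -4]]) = 1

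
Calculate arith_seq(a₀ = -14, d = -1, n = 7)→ a_0 = -14 + 0*-1 = -14
a_1 = -14 + 1*-1 = -15
a_2 = -14 + 2*-1 = -16
...
= [-14, -15, -16, -17, -18, -19, -20]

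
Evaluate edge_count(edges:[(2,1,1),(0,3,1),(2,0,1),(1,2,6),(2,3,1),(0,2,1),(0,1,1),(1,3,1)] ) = 8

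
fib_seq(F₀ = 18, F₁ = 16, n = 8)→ [18, 16, 34, 50, 84, 134, 218, 352]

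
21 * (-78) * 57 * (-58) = 5415228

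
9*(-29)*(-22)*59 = 338778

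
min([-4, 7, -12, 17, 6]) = -12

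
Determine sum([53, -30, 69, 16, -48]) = 60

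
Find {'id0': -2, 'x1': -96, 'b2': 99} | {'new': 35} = {'id0': -2, 'x1': -96, 'b2': 99, 'new': 35}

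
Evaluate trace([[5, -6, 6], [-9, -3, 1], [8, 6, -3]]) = diagonal: 5 + (-3) + (-3)
= -1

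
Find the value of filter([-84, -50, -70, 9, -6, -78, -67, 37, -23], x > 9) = [37]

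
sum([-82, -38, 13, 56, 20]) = (-82) + (-38) + 13 + 56 + 20
= -31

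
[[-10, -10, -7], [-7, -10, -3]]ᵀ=[[-10, -7], [-10, -10], [-7, -3]]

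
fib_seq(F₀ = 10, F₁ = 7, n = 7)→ F_2 = F_1 + F_0 = 17
F_3 = F_2 + F_1 = 24
F_4 = F_3 + F_2 = 41
...
= [10, 7, 17, 24, 41, 65, 106]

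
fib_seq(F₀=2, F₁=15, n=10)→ F_2 = F_1 + F_0 = 17
F_3 = F_2 + F_1 = 32
F_4 = F_3 + F_2 = 49
...
= [2, 15, 17, 32, 49, 81, 130, 211, 341, 552]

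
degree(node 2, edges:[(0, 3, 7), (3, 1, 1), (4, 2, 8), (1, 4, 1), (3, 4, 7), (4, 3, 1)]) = 1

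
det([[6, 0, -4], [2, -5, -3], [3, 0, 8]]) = -300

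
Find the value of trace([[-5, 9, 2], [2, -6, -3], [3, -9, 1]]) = diagonal: (-5) + (-6) + 1
= -10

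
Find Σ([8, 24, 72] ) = 8 + 24 + 72
= 104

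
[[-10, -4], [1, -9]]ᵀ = [[-10, 1], [-4, -9]]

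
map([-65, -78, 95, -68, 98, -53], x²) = (-65)²=4225, (-78)²=6084, (95)²=9025, (-68)²=4624, (98)²=9604, (-53)²=2809
= [4225, 6084, 9025, 4624, 9604, 2809]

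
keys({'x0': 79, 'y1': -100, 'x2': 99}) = ['x0', 'y1', 'x2']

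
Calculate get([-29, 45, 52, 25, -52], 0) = -29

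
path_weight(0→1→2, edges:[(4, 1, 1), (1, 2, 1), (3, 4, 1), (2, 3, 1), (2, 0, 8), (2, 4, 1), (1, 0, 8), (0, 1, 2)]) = w(0→1)=2 + w(1→2)=1
= 3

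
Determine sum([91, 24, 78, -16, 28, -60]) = 145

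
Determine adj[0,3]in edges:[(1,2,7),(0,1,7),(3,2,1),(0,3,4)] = 4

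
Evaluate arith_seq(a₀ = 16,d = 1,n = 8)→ a_0 = 16 + 0*1 = 16
a_1 = 16 + 1*1 = 17
a_2 = 16 + 2*1 = 18
...
= [16, 17, 18, 19, 20, 21, 22, 23]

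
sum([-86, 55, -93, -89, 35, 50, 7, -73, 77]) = (-86) + 55 + (-93) + (-89) + 35 + 50 + 7 + (-73) + 77
= -117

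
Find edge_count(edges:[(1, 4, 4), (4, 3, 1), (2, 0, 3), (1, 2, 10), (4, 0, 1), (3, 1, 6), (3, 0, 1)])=7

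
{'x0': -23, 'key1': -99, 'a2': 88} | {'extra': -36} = {'x0': -23, 'key1': -99, 'a2': 88, 'extra': -36}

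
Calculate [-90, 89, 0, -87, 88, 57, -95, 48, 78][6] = -95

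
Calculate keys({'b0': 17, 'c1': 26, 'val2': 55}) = ['b0', 'c1', 'val2']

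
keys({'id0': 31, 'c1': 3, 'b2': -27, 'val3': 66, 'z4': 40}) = ['id0', 'c1', 'b2', 'val3', 'z4']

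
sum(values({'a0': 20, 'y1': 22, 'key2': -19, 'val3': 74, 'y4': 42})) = 139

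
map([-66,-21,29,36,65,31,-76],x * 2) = [-132, -42, 58, 72, 130, 62, -152]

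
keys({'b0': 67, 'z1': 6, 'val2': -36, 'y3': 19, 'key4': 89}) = ['b0', 'z1', 'val2', 'y3', 'key4']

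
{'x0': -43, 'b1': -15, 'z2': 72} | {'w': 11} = {'x0': -43, 'b1': -15, 'z2': 72, 'w': 11}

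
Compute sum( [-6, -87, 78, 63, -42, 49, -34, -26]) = -5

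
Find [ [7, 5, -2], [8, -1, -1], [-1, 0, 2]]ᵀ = [[7, 8, -1], [5, -1, 0], [-2, -1, 2]]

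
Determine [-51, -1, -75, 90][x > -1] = keep x where x > -1: -51✗, -1✗, -75✗, 90✓
= [90]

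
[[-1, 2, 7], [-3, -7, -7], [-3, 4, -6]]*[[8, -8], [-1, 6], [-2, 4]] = [[-24, 48], [-3, -46], [-16, 24]]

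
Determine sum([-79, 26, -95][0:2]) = -53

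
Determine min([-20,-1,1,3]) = -20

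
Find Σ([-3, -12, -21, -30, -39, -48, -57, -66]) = -276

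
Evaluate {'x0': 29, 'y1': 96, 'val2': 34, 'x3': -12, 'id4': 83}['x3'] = -12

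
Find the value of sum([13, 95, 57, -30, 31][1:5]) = slice → [95, 57, -30, 31]
95 + 57 + (-30) + 31
= 153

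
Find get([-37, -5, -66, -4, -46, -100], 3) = -4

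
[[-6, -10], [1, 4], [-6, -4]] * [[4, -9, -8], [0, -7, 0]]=C[0][0] = (-6)*(4) + (-10)*(0) = -24
C[0][1] = (-6)*(-9) + (-10)*(-7) = 124
C[0][2] = (-6)*(-8) + (-10)*(0) = 48
C[1][0] = (1)*(4) + (4)*(0) = 4
C[1][1] = (1)*(-9) + (4)*(-7) = -37
C[1][2] = (1)*(-8) + (4)*(0) = -8
... (3 more cells)
= [[-24, 124, 48], [4, -37, -8], [-24, 82, 48]]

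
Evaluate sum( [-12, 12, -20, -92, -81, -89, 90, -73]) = -265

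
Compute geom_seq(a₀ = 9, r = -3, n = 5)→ [9, -27, 81, -243, 729]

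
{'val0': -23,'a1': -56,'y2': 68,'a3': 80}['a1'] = -56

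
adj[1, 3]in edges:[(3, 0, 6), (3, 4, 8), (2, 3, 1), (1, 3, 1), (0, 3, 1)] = 1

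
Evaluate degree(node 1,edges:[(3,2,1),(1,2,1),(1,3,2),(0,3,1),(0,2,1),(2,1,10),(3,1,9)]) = incident: (1,2), (1,3), (2,1), (3,1)
= 4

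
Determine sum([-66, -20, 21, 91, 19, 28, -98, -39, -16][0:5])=45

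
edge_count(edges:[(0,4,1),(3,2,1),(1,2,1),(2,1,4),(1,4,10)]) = 5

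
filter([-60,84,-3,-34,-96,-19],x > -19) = [84, -3]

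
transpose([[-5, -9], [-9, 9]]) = [[-5, -9], [-9, 9]]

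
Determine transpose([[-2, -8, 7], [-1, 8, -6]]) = [[-2, -1], [-8, 8], [7, -6]]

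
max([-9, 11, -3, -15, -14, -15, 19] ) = 19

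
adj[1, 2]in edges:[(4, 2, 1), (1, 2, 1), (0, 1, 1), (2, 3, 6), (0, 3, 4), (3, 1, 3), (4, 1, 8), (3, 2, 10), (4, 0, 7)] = 1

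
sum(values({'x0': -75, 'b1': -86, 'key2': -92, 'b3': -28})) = -281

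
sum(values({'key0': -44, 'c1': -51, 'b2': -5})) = -100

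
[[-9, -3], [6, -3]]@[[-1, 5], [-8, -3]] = C[0][0] = (-9)*(-1) + (-3)*(-8) = 33
C[0][1] = (-9)*(5) + (-3)*(-3) = -36
C[1][0] = (6)*(-1) + (-3)*(-8) = 18
C[1][1] = (6)*(5) + (-3)*(-3) = 39
= [[33, -36], [18, 39]]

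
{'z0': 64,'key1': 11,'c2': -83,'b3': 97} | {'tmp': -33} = {'z0': 64, 'key1': 11, 'c2': -83, 'b3': 97, 'tmp': -33}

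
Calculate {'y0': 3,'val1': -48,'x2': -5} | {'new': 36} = {'y0': 3, 'val1': -48, 'x2': -5, 'new': 36}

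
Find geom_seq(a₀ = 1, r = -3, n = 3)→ a_0 = 1*(-3)^0 = 1
a_1 = 1*(-3)^1 = -3
a_2 = 1*(-3)^2 = 9
= [1, -3, 9]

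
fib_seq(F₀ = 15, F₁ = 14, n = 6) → [15, 14, 29, 43, 72, 115]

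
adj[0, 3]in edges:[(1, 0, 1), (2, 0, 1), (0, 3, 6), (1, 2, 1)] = 6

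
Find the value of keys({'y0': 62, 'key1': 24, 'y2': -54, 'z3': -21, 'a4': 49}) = ['y0', 'key1', 'y2', 'z3', 'a4']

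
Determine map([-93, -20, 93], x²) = [8649, 400, 8649]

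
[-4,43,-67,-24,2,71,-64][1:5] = [43, -67, -24, 2]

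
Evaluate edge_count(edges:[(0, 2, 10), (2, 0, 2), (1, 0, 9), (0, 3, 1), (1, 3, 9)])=5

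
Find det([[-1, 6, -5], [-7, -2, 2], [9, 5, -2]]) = 115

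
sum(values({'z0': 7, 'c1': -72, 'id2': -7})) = -72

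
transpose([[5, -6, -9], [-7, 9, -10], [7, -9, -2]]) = [[5, -7, 7], [-6, 9, -9], [-9, -10, -2]]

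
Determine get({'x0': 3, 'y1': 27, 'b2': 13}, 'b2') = 13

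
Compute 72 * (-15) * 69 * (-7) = 521640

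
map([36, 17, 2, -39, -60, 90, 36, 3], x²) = [1296, 289, 4, 1521, 3600, 8100, 1296, 9]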